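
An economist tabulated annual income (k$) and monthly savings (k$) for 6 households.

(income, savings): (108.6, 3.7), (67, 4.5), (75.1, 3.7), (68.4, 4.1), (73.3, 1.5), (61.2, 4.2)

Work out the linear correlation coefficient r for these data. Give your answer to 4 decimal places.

-0.1302

n = 6, Σx = 453.6, Σy = 21.7, Σx² = 35719.86, Σy² = 84.33, Σxy = 1628.62
nΣxy − ΣxΣy = 9771.72 − 9843.12 = -71.4
nΣx² − (Σx)² = 214319.16 − 205752.96 = 8566.2; nΣy² − (Σy)² = 505.98 − 470.89 = 35.09
r = -71.4 / √(8566.2 × 35.09) = -71.4 / 548.2590 ≈ -0.1302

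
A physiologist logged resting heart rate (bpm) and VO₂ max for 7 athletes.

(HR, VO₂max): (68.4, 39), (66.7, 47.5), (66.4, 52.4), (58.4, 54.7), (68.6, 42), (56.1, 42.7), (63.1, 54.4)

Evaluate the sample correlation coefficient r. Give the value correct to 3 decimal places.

-0.310

n = 7, Σx = 447.7, Σy = 332.7, Σx² = 28781.75, Σy² = 16061.75, Σxy = 21219
nΣxy − ΣxΣy = 148533 − 148949.79 = -416.79
nΣx² − (Σx)² = 201472.25 − 200435.29 = 1036.96; nΣy² − (Σy)² = 112432.25 − 110689.29 = 1742.96
r = -416.79 / √(1036.96 × 1742.96) = -416.79 / 1344.3883 ≈ -0.310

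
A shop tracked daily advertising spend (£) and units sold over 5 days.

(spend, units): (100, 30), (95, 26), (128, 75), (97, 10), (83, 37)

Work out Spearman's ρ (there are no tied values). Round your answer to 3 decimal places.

Rank spend: 4, 2, 5, 3, 1
Rank units: 3, 2, 5, 1, 4
d = rank(spend) − rank(units): 1, 0, 0, 2, -3; Σd² = 14
ρ = 1 − 6Σd² / [n(n²−1)] = 1 − 6×14 / (5×24) = 1 − 84/120 ≈ 0.300

0.300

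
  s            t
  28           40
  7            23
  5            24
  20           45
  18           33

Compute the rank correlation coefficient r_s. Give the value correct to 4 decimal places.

Rank s: 5, 2, 1, 4, 3
Rank t: 4, 1, 2, 5, 3
d = rank(s) − rank(t): 1, 1, -1, -1, 0; Σd² = 4
ρ = 1 − 6Σd² / [n(n²−1)] = 1 − 6×4 / (5×24) = 1 − 24/120 ≈ 0.8000

0.8000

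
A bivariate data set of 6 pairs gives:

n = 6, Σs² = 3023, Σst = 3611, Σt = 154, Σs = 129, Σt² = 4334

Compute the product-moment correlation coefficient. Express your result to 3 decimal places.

r = (nΣst − ΣsΣt) / √[(nΣs² − (Σs)²)(nΣt² − (Σt)²)]
Numerator: 6×3611 − 129×154 = 1800
Denominator: √[(18138 − 16641)(26004 − 23716)] = √[1497 × 2288] = 1850.7123
r = 1800 / 1850.7123 ≈ 0.973

0.973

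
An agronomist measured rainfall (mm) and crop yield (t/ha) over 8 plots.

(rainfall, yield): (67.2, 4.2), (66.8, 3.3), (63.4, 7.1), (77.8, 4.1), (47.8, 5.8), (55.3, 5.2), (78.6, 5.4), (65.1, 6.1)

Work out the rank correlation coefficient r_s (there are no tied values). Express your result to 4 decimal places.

Rank rainfall: 6, 5, 3, 7, 1, 2, 8, 4
Rank yield: 3, 1, 8, 2, 6, 4, 5, 7
d = rank(rainfall) − rank(yield): 3, 4, -5, 5, -5, -2, 3, -3; Σd² = 122
ρ = 1 − 6Σd² / [n(n²−1)] = 1 − 6×122 / (8×63) = 1 − 732/504 ≈ -0.4524

-0.4524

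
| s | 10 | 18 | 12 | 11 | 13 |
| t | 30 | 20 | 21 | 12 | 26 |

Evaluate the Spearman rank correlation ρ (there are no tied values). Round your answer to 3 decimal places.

-0.300

Rank s: 1, 5, 3, 2, 4
Rank t: 5, 2, 3, 1, 4
d = rank(s) − rank(t): -4, 3, 0, 1, 0; Σd² = 26
ρ = 1 − 6Σd² / [n(n²−1)] = 1 − 6×26 / (5×24) = 1 − 156/120 ≈ -0.300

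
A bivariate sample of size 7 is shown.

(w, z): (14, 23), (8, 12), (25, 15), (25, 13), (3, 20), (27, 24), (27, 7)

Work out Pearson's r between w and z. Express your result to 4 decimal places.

-0.2285

n = 7, Σw = 129, Σz = 114, Σw² = 2977, Σz² = 2092, Σwz = 2015
nΣwz − ΣwΣz = 14105 − 14706 = -601
nΣw² − (Σw)² = 20839 − 16641 = 4198; nΣz² − (Σz)² = 14644 − 12996 = 1648
r = -601 / √(4198 × 1648) = -601 / 2630.2669 ≈ -0.2285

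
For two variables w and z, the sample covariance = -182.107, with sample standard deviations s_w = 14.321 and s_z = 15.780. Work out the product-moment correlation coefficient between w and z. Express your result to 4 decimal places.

r = Cov(w,z) / (s_w · s_z) = -182.107 / (14.321 × 15.780)
  = -182.107 / 225.9854 ≈ -0.8058

-0.8058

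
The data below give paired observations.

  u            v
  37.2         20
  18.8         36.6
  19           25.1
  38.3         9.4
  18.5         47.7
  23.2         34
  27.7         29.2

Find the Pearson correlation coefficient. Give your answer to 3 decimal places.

-0.821

n = 7, Σu = 182.7, Σv = 202, Σu² = 5212.95, Σv² = 6741.86, Σuv = 4749.09
nΣuv − ΣuΣv = 33243.63 − 36905.4 = -3661.77
nΣu² − (Σu)² = 36490.65 − 33379.29 = 3111.36; nΣv² − (Σv)² = 47193.02 − 40804 = 6389.02
r = -3661.77 / √(3111.36 × 6389.02) = -3661.77 / 4458.5358 ≈ -0.821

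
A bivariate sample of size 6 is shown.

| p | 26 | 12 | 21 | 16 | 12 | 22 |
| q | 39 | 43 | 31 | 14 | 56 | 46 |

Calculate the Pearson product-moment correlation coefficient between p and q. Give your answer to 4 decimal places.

-0.1720

n = 6, Σp = 109, Σq = 229, Σp² = 2145, Σq² = 9779, Σpq = 4089
nΣpq − ΣpΣq = 24534 − 24961 = -427
nΣp² − (Σp)² = 12870 − 11881 = 989; nΣq² − (Σq)² = 58674 − 52441 = 6233
r = -427 / √(989 × 6233) = -427 / 2482.8284 ≈ -0.1720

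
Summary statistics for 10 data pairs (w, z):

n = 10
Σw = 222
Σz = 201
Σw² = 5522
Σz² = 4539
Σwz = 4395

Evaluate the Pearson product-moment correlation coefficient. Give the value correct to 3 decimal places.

r = (nΣwz − ΣwΣz) / √[(nΣw² − (Σw)²)(nΣz² − (Σz)²)]
Numerator: 10×4395 − 222×201 = -672
Denominator: √[(55220 − 49284)(45390 − 40401)] = √[5936 × 4989] = 5441.9394
r = -672 / 5441.9394 ≈ -0.123

-0.123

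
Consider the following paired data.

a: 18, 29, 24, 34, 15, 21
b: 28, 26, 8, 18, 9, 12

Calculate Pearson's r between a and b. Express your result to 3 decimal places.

n = 6, Σa = 141, Σb = 101, Σa² = 3563, Σb² = 2073, Σab = 2449
nΣab − ΣaΣb = 14694 − 14241 = 453
nΣa² − (Σa)² = 21378 − 19881 = 1497; nΣb² − (Σb)² = 12438 − 10201 = 2237
r = 453 / √(1497 × 2237) = 453 / 1829.9697 ≈ 0.248

0.248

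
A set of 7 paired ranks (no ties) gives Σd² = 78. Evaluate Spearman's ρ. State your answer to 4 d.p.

-0.3929

ρ = 1 − 6Σd² / [n(n²−1)] = 1 − 6×78 / (7×48)
  = 1 − 468/336 = 1 − 1.39286 ≈ -0.3929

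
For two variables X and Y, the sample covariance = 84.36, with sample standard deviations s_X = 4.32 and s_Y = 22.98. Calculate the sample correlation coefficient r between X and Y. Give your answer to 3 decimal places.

0.850

r = Cov(X,Y) / (s_X · s_Y) = 84.36 / (4.32 × 22.98)
  = 84.36 / 99.2736 ≈ 0.850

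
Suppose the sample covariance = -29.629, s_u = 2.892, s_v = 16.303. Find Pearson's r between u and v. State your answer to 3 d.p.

-0.628

r = Cov(u,v) / (s_u · s_v) = -29.629 / (2.892 × 16.303)
  = -29.629 / 47.1483 ≈ -0.628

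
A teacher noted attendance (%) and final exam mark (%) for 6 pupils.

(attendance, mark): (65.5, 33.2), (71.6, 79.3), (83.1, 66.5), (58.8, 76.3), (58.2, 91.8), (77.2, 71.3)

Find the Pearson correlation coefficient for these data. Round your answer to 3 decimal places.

-0.186

n = 6, Σx = 414.4, Σy = 418.4, Σx² = 29126.94, Σy² = 31145.6, Σxy = 28712.19
nΣxy − ΣxΣy = 172273.14 − 173384.96 = -1111.82
nΣx² − (Σx)² = 174761.64 − 171727.36 = 3034.28; nΣy² − (Σy)² = 186873.6 − 175058.56 = 11815.04
r = -1111.82 / √(3034.28 × 11815.04) = -1111.82 / 5987.4986 ≈ -0.186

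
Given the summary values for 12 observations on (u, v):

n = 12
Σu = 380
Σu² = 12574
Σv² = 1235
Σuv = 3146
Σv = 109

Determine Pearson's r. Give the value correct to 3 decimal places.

r = (nΣuv − ΣuΣv) / √[(nΣu² − (Σu)²)(nΣv² − (Σv)²)]
Numerator: 12×3146 − 380×109 = -3668
Denominator: √[(150888 − 144400)(14820 − 11881)] = √[6488 × 2939] = 4366.7187
r = -3668 / 4366.7187 ≈ -0.840

-0.840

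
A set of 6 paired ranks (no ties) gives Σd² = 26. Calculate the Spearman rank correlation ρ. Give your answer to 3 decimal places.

ρ = 1 − 6Σd² / [n(n²−1)] = 1 − 6×26 / (6×35)
  = 1 − 156/210 = 1 − 0.7429 ≈ 0.257

0.257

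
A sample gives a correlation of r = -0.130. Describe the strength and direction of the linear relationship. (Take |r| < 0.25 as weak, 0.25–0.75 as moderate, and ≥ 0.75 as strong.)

weak negative

r = -0.130 < 0 so the relationship is negative.
|r| = 0.130, which falls in the weak range.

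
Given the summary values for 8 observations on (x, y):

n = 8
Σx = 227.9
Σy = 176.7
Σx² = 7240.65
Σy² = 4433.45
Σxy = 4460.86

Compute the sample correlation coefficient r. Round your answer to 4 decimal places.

-0.9091

r = (nΣxy − ΣxΣy) / √[(nΣx² − (Σx)²)(nΣy² − (Σy)²)]
Numerator: 8×4460.86 − 227.9×176.7 = -4583.05
Denominator: √[(57925.2 − 51938.41)(35467.6 − 31222.89)] = √[5986.79 × 4244.71] = 5041.0502
r = -4583.05 / 5041.0502 ≈ -0.9091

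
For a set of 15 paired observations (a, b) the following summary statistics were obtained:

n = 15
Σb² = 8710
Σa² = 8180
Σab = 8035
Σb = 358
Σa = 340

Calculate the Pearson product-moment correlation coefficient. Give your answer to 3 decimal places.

-0.284

r = (nΣab − ΣaΣb) / √[(nΣa² − (Σa)²)(nΣb² − (Σb)²)]
Numerator: 15×8035 − 340×358 = -1195
Denominator: √[(122700 − 115600)(130650 − 128164)] = √[7100 × 2486] = 4201.2617
r = -1195 / 4201.2617 ≈ -0.284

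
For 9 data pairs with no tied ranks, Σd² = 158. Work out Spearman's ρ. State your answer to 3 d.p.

-0.317

ρ = 1 − 6Σd² / [n(n²−1)] = 1 − 6×158 / (9×80)
  = 1 − 948/720 = 1 − 1.3167 ≈ -0.317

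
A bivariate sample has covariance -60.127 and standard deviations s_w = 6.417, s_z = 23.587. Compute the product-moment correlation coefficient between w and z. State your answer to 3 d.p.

r = Cov(w,z) / (s_w · s_z) = -60.127 / (6.417 × 23.587)
  = -60.127 / 151.3578 ≈ -0.397

-0.397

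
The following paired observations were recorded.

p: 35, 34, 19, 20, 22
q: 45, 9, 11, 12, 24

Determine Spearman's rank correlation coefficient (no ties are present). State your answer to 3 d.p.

0.400

Rank p: 5, 4, 1, 2, 3
Rank q: 5, 1, 2, 3, 4
d = rank(p) − rank(q): 0, 3, -1, -1, -1; Σd² = 12
ρ = 1 − 6Σd² / [n(n²−1)] = 1 − 6×12 / (5×24) = 1 − 72/120 ≈ 0.400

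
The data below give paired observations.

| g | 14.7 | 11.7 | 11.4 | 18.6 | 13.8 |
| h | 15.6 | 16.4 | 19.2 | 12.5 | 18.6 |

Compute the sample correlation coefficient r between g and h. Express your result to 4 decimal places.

n = 5, Σg = 70.2, Σh = 82.3, Σg² = 1019.34, Σh² = 1383.17, Σgh = 1129.26
nΣgh − ΣgΣh = 5646.3 − 5777.46 = -131.16
nΣg² − (Σg)² = 5096.7 − 4928.04 = 168.66; nΣh² − (Σh)² = 6915.85 − 6773.29 = 142.56
r = -131.16 / √(168.66 × 142.56) = -131.16 / 155.0618 ≈ -0.8459

-0.8459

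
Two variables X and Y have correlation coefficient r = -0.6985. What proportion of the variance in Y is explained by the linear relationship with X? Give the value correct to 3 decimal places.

0.488

r² = (-0.6985)² = 0.488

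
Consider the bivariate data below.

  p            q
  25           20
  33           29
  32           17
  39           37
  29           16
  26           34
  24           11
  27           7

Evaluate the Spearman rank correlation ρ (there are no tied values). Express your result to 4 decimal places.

0.4762

Rank p: 2, 7, 6, 8, 5, 3, 1, 4
Rank q: 5, 6, 4, 8, 3, 7, 2, 1
d = rank(p) − rank(q): -3, 1, 2, 0, 2, -4, -1, 3; Σd² = 44
ρ = 1 − 6Σd² / [n(n²−1)] = 1 − 6×44 / (8×63) = 1 − 264/504 ≈ 0.4762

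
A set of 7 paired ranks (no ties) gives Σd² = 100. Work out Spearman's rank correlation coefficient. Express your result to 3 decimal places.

ρ = 1 − 6Σd² / [n(n²−1)] = 1 − 6×100 / (7×48)
  = 1 − 600/336 = 1 − 1.7857 ≈ -0.786

-0.786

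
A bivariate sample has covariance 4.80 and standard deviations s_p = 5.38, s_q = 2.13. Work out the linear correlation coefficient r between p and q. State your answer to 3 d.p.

0.419

r = Cov(p,q) / (s_p · s_q) = 4.80 / (5.38 × 2.13)
  = 4.80 / 11.4594 ≈ 0.419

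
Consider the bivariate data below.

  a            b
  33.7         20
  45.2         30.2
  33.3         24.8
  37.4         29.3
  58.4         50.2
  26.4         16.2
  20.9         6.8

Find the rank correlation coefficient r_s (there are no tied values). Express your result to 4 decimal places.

Rank a: 4, 6, 3, 5, 7, 2, 1
Rank b: 3, 6, 4, 5, 7, 2, 1
d = rank(a) − rank(b): 1, 0, -1, 0, 0, 0, 0; Σd² = 2
ρ = 1 − 6Σd² / [n(n²−1)] = 1 − 6×2 / (7×48) = 1 − 12/336 ≈ 0.9643

0.9643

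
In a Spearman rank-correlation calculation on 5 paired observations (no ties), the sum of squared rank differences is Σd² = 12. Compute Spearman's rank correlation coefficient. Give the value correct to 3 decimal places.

0.400

ρ = 1 − 6Σd² / [n(n²−1)] = 1 − 6×12 / (5×24)
  = 1 − 72/120 = 1 − 0.6000 ≈ 0.400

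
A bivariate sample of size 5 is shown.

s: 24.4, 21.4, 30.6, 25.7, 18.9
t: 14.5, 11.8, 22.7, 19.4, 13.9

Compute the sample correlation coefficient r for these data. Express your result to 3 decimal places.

0.888

n = 5, Σs = 121, Σt = 82.3, Σs² = 3007.38, Σt² = 1434.35, Σst = 2062.23
nΣst − ΣsΣt = 10311.15 − 9958.3 = 352.85
nΣs² − (Σs)² = 15036.9 − 14641 = 395.9; nΣt² − (Σt)² = 7171.75 − 6773.29 = 398.46
r = 352.85 / √(395.9 × 398.46) = 352.85 / 397.1779 ≈ 0.888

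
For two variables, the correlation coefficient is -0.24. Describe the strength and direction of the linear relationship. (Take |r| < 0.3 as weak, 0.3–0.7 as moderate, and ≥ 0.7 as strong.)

r = -0.24 < 0 so the relationship is negative.
|r| = 0.24, which falls in the weak range.

weak negative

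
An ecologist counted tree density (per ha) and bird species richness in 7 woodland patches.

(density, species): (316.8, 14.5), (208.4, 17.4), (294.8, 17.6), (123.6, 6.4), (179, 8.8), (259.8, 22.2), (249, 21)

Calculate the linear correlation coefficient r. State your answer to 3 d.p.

n = 7, Σx = 1631.4, Σy = 107.9, Σx² = 407514.84, Σy² = 1875.01, Σxy = 26771.04
nΣxy − ΣxΣy = 187397.28 − 176028.06 = 11369.22
nΣx² − (Σx)² = 2852603.88 − 2661465.96 = 191137.92; nΣy² − (Σy)² = 13125.07 − 11642.41 = 1482.66
r = 11369.22 / √(191137.92 × 1482.66) = 11369.22 / 16834.2671 ≈ 0.675

0.675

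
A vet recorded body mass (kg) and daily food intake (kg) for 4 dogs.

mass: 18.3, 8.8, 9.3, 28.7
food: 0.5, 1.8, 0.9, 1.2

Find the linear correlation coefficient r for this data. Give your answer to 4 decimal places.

n = 4, Σx = 65.1, Σy = 4.4, Σx² = 1322.51, Σy² = 5.74, Σxy = 67.8
nΣxy − ΣxΣy = 271.2 − 286.44 = -15.24
nΣx² − (Σx)² = 5290.04 − 4238.01 = 1052.03; nΣy² − (Σy)² = 22.96 − 19.36 = 3.6
r = -15.24 / √(1052.03 × 3.6) = -15.24 / 61.5411 ≈ -0.2476

-0.2476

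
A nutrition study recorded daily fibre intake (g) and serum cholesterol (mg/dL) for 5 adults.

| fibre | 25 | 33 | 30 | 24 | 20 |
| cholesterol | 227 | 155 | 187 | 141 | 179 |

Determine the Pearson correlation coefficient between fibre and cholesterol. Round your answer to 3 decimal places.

-0.156

n = 5, Σx = 132, Σy = 889, Σx² = 3590, Σy² = 162445, Σxy = 23364
nΣxy − ΣxΣy = 116820 − 117348 = -528
nΣx² − (Σx)² = 17950 − 17424 = 526; nΣy² − (Σy)² = 812225 − 790321 = 21904
r = -528 / √(526 × 21904) = -528 / 3394.3341 ≈ -0.156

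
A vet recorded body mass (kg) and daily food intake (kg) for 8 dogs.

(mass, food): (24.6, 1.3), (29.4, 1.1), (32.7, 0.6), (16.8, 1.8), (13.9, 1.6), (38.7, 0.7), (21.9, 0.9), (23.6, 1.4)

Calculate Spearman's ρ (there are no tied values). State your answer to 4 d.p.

Rank mass: 5, 6, 7, 2, 1, 8, 3, 4
Rank food: 5, 4, 1, 8, 7, 2, 3, 6
d = rank(mass) − rank(food): 0, 2, 6, -6, -6, 6, 0, -2; Σd² = 152
ρ = 1 − 6Σd² / [n(n²−1)] = 1 − 6×152 / (8×63) = 1 − 912/504 ≈ -0.8095

-0.8095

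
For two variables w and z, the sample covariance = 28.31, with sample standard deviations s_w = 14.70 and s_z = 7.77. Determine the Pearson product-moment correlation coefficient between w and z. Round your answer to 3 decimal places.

0.248

r = Cov(w,z) / (s_w · s_z) = 28.31 / (14.70 × 7.77)
  = 28.31 / 114.2190 ≈ 0.248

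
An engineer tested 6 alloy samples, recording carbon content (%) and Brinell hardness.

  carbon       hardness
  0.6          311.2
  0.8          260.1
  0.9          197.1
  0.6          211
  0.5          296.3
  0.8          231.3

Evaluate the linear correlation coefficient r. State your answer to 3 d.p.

-0.641

n = 6, Σx = 4.2, Σy = 1507, Σx² = 3.06, Σy² = 389160.24, Σxy = 1031.98
nΣxy − ΣxΣy = 6191.88 − 6329.4 = -137.52
nΣx² − (Σx)² = 18.36 − 17.64 = 0.72; nΣy² − (Σy)² = 2334961.44 − 2271049 = 63912.44
r = -137.52 / √(0.72 × 63912.44) = -137.52 / 214.5156 ≈ -0.641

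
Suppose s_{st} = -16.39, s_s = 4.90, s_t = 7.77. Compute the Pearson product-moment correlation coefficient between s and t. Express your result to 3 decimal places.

-0.430

r = Cov(s,t) / (s_s · s_t) = -16.39 / (4.90 × 7.77)
  = -16.39 / 38.0730 ≈ -0.430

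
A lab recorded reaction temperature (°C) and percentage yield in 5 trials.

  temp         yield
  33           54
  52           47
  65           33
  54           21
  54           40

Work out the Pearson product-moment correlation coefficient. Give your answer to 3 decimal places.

-0.672

n = 5, Σx = 258, Σy = 195, Σx² = 13850, Σy² = 8255, Σxy = 9665
nΣxy − ΣxΣy = 48325 − 50310 = -1985
nΣx² − (Σx)² = 69250 − 66564 = 2686; nΣy² − (Σy)² = 41275 − 38025 = 3250
r = -1985 / √(2686 × 3250) = -1985 / 2954.5727 ≈ -0.672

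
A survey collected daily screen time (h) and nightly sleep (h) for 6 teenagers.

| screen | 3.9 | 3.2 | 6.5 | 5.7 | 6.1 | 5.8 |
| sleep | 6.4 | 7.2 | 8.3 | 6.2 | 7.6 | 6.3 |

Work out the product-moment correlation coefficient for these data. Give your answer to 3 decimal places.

0.319

n = 6, Σx = 31.2, Σy = 42, Σx² = 171.04, Σy² = 297.58, Σxy = 220.19
nΣxy − ΣxΣy = 1321.14 − 1310.4 = 10.74
nΣx² − (Σx)² = 1026.24 − 973.44 = 52.8; nΣy² − (Σy)² = 1785.48 − 1764 = 21.48
r = 10.74 / √(52.8 × 21.48) = 10.74 / 33.6771 ≈ 0.319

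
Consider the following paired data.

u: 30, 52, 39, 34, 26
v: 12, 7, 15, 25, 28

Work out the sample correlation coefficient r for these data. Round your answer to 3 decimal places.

-0.737

n = 5, Σu = 181, Σv = 87, Σu² = 6957, Σv² = 1827, Σuv = 2887
nΣuv − ΣuΣv = 14435 − 15747 = -1312
nΣu² − (Σu)² = 34785 − 32761 = 2024; nΣv² − (Σv)² = 9135 − 7569 = 1566
r = -1312 / √(2024 × 1566) = -1312 / 1780.3326 ≈ -0.737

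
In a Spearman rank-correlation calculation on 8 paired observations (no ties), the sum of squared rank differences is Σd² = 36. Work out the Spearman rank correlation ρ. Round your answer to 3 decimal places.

0.571

ρ = 1 − 6Σd² / [n(n²−1)] = 1 − 6×36 / (8×63)
  = 1 − 216/504 = 1 − 0.4286 ≈ 0.571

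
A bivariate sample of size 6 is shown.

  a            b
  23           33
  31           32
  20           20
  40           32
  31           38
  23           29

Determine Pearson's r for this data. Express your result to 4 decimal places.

n = 6, Σa = 168, Σb = 184, Σa² = 4980, Σb² = 5822, Σab = 5276
nΣab − ΣaΣb = 31656 − 30912 = 744
nΣa² − (Σa)² = 29880 − 28224 = 1656; nΣb² − (Σb)² = 34932 − 33856 = 1076
r = 744 / √(1656 × 1076) = 744 / 1334.8618 ≈ 0.5574

0.5574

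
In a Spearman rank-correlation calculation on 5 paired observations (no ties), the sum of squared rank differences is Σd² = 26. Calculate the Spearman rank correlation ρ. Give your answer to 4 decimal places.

-0.3000

ρ = 1 − 6Σd² / [n(n²−1)] = 1 − 6×26 / (5×24)
  = 1 − 156/120 = 1 − 1.30000 ≈ -0.3000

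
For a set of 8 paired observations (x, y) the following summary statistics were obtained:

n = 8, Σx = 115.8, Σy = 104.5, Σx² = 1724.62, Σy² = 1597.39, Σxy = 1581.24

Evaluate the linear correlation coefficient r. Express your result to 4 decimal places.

r = (nΣxy − ΣxΣy) / √[(nΣx² − (Σx)²)(nΣy² − (Σy)²)]
Numerator: 8×1581.24 − 115.8×104.5 = 548.82
Denominator: √[(13796.96 − 13409.64)(12779.12 − 10920.25)] = √[387.32 × 1858.87] = 848.5149
r = 548.82 / 848.5149 ≈ 0.6468

0.6468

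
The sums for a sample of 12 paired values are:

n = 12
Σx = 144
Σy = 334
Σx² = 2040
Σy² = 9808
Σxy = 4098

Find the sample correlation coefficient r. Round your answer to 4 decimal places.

0.2253

r = (nΣxy − ΣxΣy) / √[(nΣx² − (Σx)²)(nΣy² − (Σy)²)]
Numerator: 12×4098 − 144×334 = 1080
Denominator: √[(24480 − 20736)(117696 − 111556)] = √[3744 × 6140] = 4794.5970
r = 1080 / 4794.5970 ≈ 0.2253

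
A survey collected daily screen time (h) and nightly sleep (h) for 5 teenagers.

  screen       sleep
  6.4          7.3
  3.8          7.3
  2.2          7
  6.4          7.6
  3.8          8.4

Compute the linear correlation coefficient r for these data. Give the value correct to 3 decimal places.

0.119

n = 5, Σx = 22.6, Σy = 37.6, Σx² = 115.64, Σy² = 283.9, Σxy = 170.42
nΣxy − ΣxΣy = 852.1 − 849.76 = 2.34
nΣx² − (Σx)² = 578.2 − 510.76 = 67.44; nΣy² − (Σy)² = 1419.5 − 1413.76 = 5.74
r = 2.34 / √(67.44 × 5.74) = 2.34 / 19.6750 ≈ 0.119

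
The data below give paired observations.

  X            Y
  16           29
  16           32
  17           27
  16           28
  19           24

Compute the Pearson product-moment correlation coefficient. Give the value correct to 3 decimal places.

-0.855

n = 5, ΣX = 84, ΣY = 140, ΣX² = 1418, ΣY² = 3954, ΣXY = 2339
nΣXY − ΣXΣY = 11695 − 11760 = -65
nΣX² − (ΣX)² = 7090 − 7056 = 34; nΣY² − (ΣY)² = 19770 − 19600 = 170
r = -65 / √(34 × 170) = -65 / 76.0263 ≈ -0.855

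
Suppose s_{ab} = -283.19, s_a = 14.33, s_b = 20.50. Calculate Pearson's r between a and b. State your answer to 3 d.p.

r = Cov(a,b) / (s_a · s_b) = -283.19 / (14.33 × 20.50)
  = -283.19 / 293.7650 ≈ -0.964

-0.964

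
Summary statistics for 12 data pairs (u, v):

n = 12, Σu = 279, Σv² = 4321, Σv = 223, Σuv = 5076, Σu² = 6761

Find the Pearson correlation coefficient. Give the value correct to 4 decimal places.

r = (nΣuv − ΣuΣv) / √[(nΣu² − (Σu)²)(nΣv² − (Σv)²)]
Numerator: 12×5076 − 279×223 = -1305
Denominator: √[(81132 − 77841)(51852 − 49729)] = √[3291 × 2123] = 2643.2542
r = -1305 / 2643.2542 ≈ -0.4937

-0.4937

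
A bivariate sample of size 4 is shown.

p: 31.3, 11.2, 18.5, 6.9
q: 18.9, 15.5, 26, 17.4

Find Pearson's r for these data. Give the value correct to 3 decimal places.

n = 4, Σp = 67.9, Σq = 77.8, Σp² = 1494.99, Σq² = 1576.22, Σpq = 1366.23
nΣpq − ΣpΣq = 5464.92 − 5282.62 = 182.3
nΣp² − (Σp)² = 5979.96 − 4610.41 = 1369.55; nΣq² − (Σq)² = 6304.88 − 6052.84 = 252.04
r = 182.3 / √(1369.55 × 252.04) = 182.3 / 587.5214 ≈ 0.310

0.310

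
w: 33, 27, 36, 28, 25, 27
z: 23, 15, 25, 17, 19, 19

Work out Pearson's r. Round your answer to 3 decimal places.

n = 6, Σw = 176, Σz = 118, Σw² = 5252, Σz² = 2390, Σwz = 3528
nΣwz − ΣwΣz = 21168 − 20768 = 400
nΣw² − (Σw)² = 31512 − 30976 = 536; nΣz² − (Σz)² = 14340 − 13924 = 416
r = 400 / √(536 × 416) = 400 / 472.2033 ≈ 0.847

0.847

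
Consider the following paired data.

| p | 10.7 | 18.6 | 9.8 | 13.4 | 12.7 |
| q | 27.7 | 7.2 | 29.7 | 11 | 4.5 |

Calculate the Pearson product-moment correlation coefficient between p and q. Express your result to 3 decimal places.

-0.730

n = 5, Σp = 65.2, Σq = 80.1, Σp² = 897.34, Σq² = 1842.47, Σpq = 925.92
nΣpq − ΣpΣq = 4629.6 − 5222.52 = -592.92
nΣp² − (Σp)² = 4486.7 − 4251.04 = 235.66; nΣq² − (Σq)² = 9212.35 − 6416.01 = 2796.34
r = -592.92 / √(235.66 × 2796.34) = -592.92 / 811.7792 ≈ -0.730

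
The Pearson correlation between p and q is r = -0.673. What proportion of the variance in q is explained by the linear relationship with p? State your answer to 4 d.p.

r² = (-0.673)² = 0.4529

0.4529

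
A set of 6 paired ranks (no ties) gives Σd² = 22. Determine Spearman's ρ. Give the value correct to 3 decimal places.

ρ = 1 − 6Σd² / [n(n²−1)] = 1 − 6×22 / (6×35)
  = 1 − 132/210 = 1 − 0.6286 ≈ 0.371

0.371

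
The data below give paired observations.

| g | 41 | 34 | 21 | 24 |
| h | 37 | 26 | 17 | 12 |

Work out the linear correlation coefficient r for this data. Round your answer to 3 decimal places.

n = 4, Σg = 120, Σh = 92, Σg² = 3854, Σh² = 2478, Σgh = 3046
nΣgh − ΣgΣh = 12184 − 11040 = 1144
nΣg² − (Σg)² = 15416 − 14400 = 1016; nΣh² − (Σh)² = 9912 − 8464 = 1448
r = 1144 / √(1016 × 1448) = 1144 / 1212.9171 ≈ 0.943

0.943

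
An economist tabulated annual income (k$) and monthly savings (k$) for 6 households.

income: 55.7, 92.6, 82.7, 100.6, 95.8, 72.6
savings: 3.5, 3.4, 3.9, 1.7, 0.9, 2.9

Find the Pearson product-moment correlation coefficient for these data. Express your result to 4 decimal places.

n = 6, Σx = 500, Σy = 16.3, Σx² = 43085.3, Σy² = 51.13, Σxy = 1300.1
nΣxy − ΣxΣy = 7800.6 − 8150 = -349.4
nΣx² − (Σx)² = 258511.8 − 250000 = 8511.8; nΣy² − (Σy)² = 306.78 − 265.69 = 41.09
r = -349.4 / √(8511.8 × 41.09) = -349.4 / 591.3965 ≈ -0.5908

-0.5908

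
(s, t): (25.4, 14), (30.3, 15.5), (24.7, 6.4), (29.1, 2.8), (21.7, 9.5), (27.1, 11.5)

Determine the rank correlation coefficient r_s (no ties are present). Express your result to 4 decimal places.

Rank s: 3, 6, 2, 5, 1, 4
Rank t: 5, 6, 2, 1, 3, 4
d = rank(s) − rank(t): -2, 0, 0, 4, -2, 0; Σd² = 24
ρ = 1 − 6Σd² / [n(n²−1)] = 1 − 6×24 / (6×35) = 1 − 144/210 ≈ 0.3143

0.3143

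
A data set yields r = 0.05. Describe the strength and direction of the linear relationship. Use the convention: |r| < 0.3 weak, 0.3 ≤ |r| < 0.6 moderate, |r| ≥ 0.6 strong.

weak positive

r = 0.05 > 0 so the relationship is positive.
|r| = 0.05, which falls in the weak range.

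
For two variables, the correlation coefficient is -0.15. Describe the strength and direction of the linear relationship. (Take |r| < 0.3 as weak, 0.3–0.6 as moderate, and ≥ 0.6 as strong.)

weak negative

r = -0.15 < 0 so the relationship is negative.
|r| = 0.15, which falls in the weak range.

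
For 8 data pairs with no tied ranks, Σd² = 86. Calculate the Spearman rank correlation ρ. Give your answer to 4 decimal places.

-0.0238

ρ = 1 − 6Σd² / [n(n²−1)] = 1 − 6×86 / (8×63)
  = 1 − 516/504 = 1 − 1.02381 ≈ -0.0238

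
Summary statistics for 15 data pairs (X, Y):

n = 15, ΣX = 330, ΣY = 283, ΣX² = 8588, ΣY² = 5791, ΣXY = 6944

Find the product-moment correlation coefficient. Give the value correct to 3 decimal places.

r = (nΣXY − ΣXΣY) / √[(nΣX² − (ΣX)²)(nΣY² − (ΣY)²)]
Numerator: 15×6944 − 330×283 = 10770
Denominator: √[(128820 − 108900)(86865 − 80089)] = √[19920 × 6776] = 11617.9998
r = 10770 / 11617.9998 ≈ 0.927

0.927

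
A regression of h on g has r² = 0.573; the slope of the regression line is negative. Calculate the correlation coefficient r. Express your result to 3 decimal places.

-0.757

|r| = √0.573 = 0.757
The association is negative, so r = −0.757.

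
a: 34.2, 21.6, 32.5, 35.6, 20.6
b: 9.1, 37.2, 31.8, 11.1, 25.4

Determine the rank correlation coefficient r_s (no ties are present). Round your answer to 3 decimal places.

-0.600

Rank a: 4, 2, 3, 5, 1
Rank b: 1, 5, 4, 2, 3
d = rank(a) − rank(b): 3, -3, -1, 3, -2; Σd² = 32
ρ = 1 − 6Σd² / [n(n²−1)] = 1 − 6×32 / (5×24) = 1 − 192/120 ≈ -0.600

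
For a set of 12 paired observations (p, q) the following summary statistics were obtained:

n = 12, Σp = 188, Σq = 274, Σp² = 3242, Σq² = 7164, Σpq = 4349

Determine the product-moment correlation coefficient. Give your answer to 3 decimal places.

r = (nΣpq − ΣpΣq) / √[(nΣp² − (Σp)²)(nΣq² − (Σq)²)]
Numerator: 12×4349 − 188×274 = 676
Denominator: √[(38904 − 35344)(85968 − 75076)] = √[3560 × 10892] = 6226.9993
r = 676 / 6226.9993 ≈ 0.109

0.109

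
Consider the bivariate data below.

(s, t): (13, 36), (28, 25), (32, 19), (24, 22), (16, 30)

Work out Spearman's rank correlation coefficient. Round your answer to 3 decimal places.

Rank s: 1, 4, 5, 3, 2
Rank t: 5, 3, 1, 2, 4
d = rank(s) − rank(t): -4, 1, 4, 1, -2; Σd² = 38
ρ = 1 − 6Σd² / [n(n²−1)] = 1 − 6×38 / (5×24) = 1 − 228/120 ≈ -0.900

-0.900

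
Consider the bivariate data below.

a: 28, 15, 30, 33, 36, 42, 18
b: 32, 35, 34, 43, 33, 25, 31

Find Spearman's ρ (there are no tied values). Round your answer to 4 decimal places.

Rank a: 3, 1, 4, 5, 6, 7, 2
Rank b: 3, 6, 5, 7, 4, 1, 2
d = rank(a) − rank(b): 0, -5, -1, -2, 2, 6, 0; Σd² = 70
ρ = 1 − 6Σd² / [n(n²−1)] = 1 − 6×70 / (7×48) = 1 − 420/336 ≈ -0.2500

-0.2500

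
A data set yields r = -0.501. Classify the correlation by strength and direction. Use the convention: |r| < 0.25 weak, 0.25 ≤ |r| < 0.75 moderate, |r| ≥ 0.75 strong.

r = -0.501 < 0 so the relationship is negative.
|r| = 0.501, which falls in the moderate range.

moderate negative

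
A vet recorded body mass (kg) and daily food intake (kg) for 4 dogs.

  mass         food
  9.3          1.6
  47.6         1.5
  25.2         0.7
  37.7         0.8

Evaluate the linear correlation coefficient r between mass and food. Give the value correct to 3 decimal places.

-0.160

n = 4, Σx = 119.8, Σy = 4.6, Σx² = 4408.58, Σy² = 5.94, Σxy = 134.08
nΣxy − ΣxΣy = 536.32 − 551.08 = -14.76
nΣx² − (Σx)² = 17634.32 − 14352.04 = 3282.28; nΣy² − (Σy)² = 23.76 − 21.16 = 2.6
r = -14.76 / √(3282.28 × 2.6) = -14.76 / 92.3793 ≈ -0.160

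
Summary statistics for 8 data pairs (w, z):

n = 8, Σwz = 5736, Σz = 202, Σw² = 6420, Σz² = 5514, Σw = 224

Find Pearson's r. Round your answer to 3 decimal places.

r = (nΣwz − ΣwΣz) / √[(nΣw² − (Σw)²)(nΣz² − (Σz)²)]
Numerator: 8×5736 − 224×202 = 640
Denominator: √[(51360 − 50176)(44112 − 40804)] = √[1184 × 3308] = 1979.0584
r = 640 / 1979.0584 ≈ 0.323

0.323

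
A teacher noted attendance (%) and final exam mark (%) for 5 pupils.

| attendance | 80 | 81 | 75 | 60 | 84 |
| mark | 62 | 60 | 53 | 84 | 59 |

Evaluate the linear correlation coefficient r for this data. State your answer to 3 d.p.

-0.833

n = 5, Σx = 380, Σy = 318, Σx² = 29242, Σy² = 20790, Σxy = 23791
nΣxy − ΣxΣy = 118955 − 120840 = -1885
nΣx² − (Σx)² = 146210 − 144400 = 1810; nΣy² − (Σy)² = 103950 − 101124 = 2826
r = -1885 / √(1810 × 2826) = -1885 / 2261.6498 ≈ -0.833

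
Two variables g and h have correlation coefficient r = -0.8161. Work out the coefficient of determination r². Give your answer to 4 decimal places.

0.6660

r² = (-0.8161)² = 0.6660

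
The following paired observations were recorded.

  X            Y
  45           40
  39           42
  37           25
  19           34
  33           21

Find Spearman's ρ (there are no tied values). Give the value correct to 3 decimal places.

0.600

Rank X: 5, 4, 3, 1, 2
Rank Y: 4, 5, 2, 3, 1
d = rank(X) − rank(Y): 1, -1, 1, -2, 1; Σd² = 8
ρ = 1 − 6Σd² / [n(n²−1)] = 1 − 6×8 / (5×24) = 1 − 48/120 ≈ 0.600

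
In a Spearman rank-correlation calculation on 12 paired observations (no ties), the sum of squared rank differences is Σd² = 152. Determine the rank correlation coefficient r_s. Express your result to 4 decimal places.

0.4685

ρ = 1 − 6Σd² / [n(n²−1)] = 1 − 6×152 / (12×143)
  = 1 − 912/1716 = 1 − 0.53147 ≈ 0.4685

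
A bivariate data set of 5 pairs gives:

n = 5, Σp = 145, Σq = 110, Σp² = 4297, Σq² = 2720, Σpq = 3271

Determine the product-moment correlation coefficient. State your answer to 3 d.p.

0.488

r = (nΣpq − ΣpΣq) / √[(nΣp² − (Σp)²)(nΣq² − (Σq)²)]
Numerator: 5×3271 − 145×110 = 405
Denominator: √[(21485 − 21025)(13600 − 12100)] = √[460 × 1500] = 830.6624
r = 405 / 830.6624 ≈ 0.488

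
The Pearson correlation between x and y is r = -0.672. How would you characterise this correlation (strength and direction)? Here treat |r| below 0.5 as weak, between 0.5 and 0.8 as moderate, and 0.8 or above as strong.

moderate negative

r = -0.672 < 0 so the relationship is negative.
|r| = 0.672, which falls in the moderate range.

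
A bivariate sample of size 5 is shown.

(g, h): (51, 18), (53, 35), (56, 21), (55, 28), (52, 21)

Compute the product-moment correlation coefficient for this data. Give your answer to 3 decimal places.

n = 5, Σg = 267, Σh = 123, Σg² = 14275, Σh² = 3215, Σgh = 6581
nΣgh − ΣgΣh = 32905 − 32841 = 64
nΣg² − (Σg)² = 71375 − 71289 = 86; nΣh² − (Σh)² = 16075 − 15129 = 946
r = 64 / √(86 × 946) = 64 / 285.2297 ≈ 0.224

0.224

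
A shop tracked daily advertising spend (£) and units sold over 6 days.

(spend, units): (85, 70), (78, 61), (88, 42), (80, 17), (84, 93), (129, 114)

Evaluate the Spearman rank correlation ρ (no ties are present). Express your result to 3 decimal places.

Rank spend: 4, 1, 5, 2, 3, 6
Rank units: 4, 3, 2, 1, 5, 6
d = rank(spend) − rank(units): 0, -2, 3, 1, -2, 0; Σd² = 18
ρ = 1 − 6Σd² / [n(n²−1)] = 1 − 6×18 / (6×35) = 1 − 108/210 ≈ 0.486

0.486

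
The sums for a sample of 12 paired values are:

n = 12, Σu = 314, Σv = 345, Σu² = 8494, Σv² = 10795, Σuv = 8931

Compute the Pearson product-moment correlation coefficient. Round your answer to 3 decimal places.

-0.196

r = (nΣuv − ΣuΣv) / √[(nΣu² − (Σu)²)(nΣv² − (Σv)²)]
Numerator: 12×8931 − 314×345 = -1158
Denominator: √[(101928 − 98596)(129540 − 119025)] = √[3332 × 10515] = 5919.1199
r = -1158 / 5919.1199 ≈ -0.196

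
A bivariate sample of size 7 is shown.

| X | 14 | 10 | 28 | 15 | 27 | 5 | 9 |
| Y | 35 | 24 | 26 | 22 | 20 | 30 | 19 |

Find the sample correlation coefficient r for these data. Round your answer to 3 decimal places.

-0.218

n = 7, ΣX = 108, ΣY = 176, ΣX² = 2140, ΣY² = 4622, ΣXY = 2649
nΣXY − ΣXΣY = 18543 − 19008 = -465
nΣX² − (ΣX)² = 14980 − 11664 = 3316; nΣY² − (ΣY)² = 32354 − 30976 = 1378
r = -465 / √(3316 × 1378) = -465 / 2137.6267 ≈ -0.218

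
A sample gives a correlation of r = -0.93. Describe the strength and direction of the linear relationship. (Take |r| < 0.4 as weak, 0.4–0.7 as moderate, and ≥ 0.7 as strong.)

r = -0.93 < 0 so the relationship is negative.
|r| = 0.93, which falls in the strong range.

strong negative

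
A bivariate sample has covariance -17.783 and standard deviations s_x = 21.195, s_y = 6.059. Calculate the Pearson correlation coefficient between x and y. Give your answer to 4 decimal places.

-0.1385

r = Cov(x,y) / (s_x · s_y) = -17.783 / (21.195 × 6.059)
  = -17.783 / 128.4205 ≈ -0.1385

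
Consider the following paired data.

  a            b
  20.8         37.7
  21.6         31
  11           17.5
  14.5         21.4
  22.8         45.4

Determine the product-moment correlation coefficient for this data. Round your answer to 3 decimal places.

n = 5, Σa = 90.7, Σb = 153, Σa² = 1750.29, Σb² = 5207.66, Σab = 2991.68
nΣab − ΣaΣb = 14958.4 − 13877.1 = 1081.3
nΣa² − (Σa)² = 8751.45 − 8226.49 = 524.96; nΣb² − (Σb)² = 26038.3 − 23409 = 2629.3
r = 1081.3 / √(524.96 × 2629.3) = 1081.3 / 1174.8520 ≈ 0.920

0.920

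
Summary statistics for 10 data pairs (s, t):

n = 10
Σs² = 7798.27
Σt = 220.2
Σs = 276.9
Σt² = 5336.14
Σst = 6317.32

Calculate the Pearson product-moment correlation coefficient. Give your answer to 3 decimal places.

r = (nΣst − ΣsΣt) / √[(nΣs² − (Σs)²)(nΣt² − (Σt)²)]
Numerator: 10×6317.32 − 276.9×220.2 = 2199.82
Denominator: √[(77982.7 − 76673.61)(53361.4 − 48488.04)] = √[1309.09 × 4873.36] = 2525.8002
r = 2199.82 / 2525.8002 ≈ 0.871

0.871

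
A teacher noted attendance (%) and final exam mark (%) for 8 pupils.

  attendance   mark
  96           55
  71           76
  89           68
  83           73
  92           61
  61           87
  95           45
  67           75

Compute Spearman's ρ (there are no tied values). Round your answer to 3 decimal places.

Rank attendance: 8, 3, 5, 4, 6, 1, 7, 2
Rank mark: 2, 7, 4, 5, 3, 8, 1, 6
d = rank(attendance) − rank(mark): 6, -4, 1, -1, 3, -7, 6, -4; Σd² = 164
ρ = 1 − 6Σd² / [n(n²−1)] = 1 − 6×164 / (8×63) = 1 − 984/504 ≈ -0.952

-0.952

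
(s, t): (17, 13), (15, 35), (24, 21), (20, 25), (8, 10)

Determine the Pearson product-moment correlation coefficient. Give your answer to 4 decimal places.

n = 5, Σs = 84, Σt = 104, Σs² = 1554, Σt² = 2560, Σst = 1830
nΣst − ΣsΣt = 9150 − 8736 = 414
nΣs² − (Σs)² = 7770 − 7056 = 714; nΣt² − (Σt)² = 12800 − 10816 = 1984
r = 414 / √(714 × 1984) = 414 / 1190.2000 ≈ 0.3478

0.3478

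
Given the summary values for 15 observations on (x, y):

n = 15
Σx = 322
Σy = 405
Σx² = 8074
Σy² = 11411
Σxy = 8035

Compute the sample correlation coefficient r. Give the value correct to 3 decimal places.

r = (nΣxy − ΣxΣy) / √[(nΣx² − (Σx)²)(nΣy² − (Σy)²)]
Numerator: 15×8035 − 322×405 = -9885
Denominator: √[(121110 − 103684)(171165 − 164025)] = √[17426 × 7140] = 11154.4449
r = -9885 / 11154.4449 ≈ -0.886

-0.886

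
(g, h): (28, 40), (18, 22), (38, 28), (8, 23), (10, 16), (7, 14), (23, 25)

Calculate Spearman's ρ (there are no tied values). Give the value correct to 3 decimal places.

Rank g: 6, 4, 7, 2, 3, 1, 5
Rank h: 7, 3, 6, 4, 2, 1, 5
d = rank(g) − rank(h): -1, 1, 1, -2, 1, 0, 0; Σd² = 8
ρ = 1 − 6Σd² / [n(n²−1)] = 1 − 6×8 / (7×48) = 1 − 48/336 ≈ 0.857

0.857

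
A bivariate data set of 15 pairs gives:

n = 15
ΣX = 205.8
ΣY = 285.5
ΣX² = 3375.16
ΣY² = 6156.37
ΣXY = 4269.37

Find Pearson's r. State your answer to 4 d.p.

r = (nΣXY − ΣXΣY) / √[(nΣX² − (ΣX)²)(nΣY² − (ΣY)²)]
Numerator: 15×4269.37 − 205.8×285.5 = 5284.65
Denominator: √[(50627.4 − 42353.64)(92345.55 − 81510.25)] = √[8273.76 × 10835.3] = 9468.2982
r = 5284.65 / 9468.2982 ≈ 0.5581

0.5581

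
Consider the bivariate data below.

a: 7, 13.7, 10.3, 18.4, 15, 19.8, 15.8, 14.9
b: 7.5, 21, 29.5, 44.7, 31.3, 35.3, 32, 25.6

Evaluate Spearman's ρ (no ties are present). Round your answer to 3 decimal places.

0.905

Rank a: 1, 3, 2, 7, 5, 8, 6, 4
Rank b: 1, 2, 4, 8, 5, 7, 6, 3
d = rank(a) − rank(b): 0, 1, -2, -1, 0, 1, 0, 1; Σd² = 8
ρ = 1 − 6Σd² / [n(n²−1)] = 1 − 6×8 / (8×63) = 1 − 48/504 ≈ 0.905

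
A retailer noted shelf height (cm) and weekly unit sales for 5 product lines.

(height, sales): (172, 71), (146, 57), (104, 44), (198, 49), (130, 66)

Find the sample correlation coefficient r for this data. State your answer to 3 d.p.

n = 5, Σx = 750, Σy = 287, Σx² = 117820, Σy² = 16983, Σxy = 43392
nΣxy − ΣxΣy = 216960 − 215250 = 1710
nΣx² − (Σx)² = 589100 − 562500 = 26600; nΣy² − (Σy)² = 84915 − 82369 = 2546
r = 1710 / √(26600 × 2546) = 1710 / 8229.4350 ≈ 0.208

0.208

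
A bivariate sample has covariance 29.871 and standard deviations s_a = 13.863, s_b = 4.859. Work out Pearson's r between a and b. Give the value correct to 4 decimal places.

0.4435

r = Cov(a,b) / (s_a · s_b) = 29.871 / (13.863 × 4.859)
  = 29.871 / 67.3603 ≈ 0.4435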